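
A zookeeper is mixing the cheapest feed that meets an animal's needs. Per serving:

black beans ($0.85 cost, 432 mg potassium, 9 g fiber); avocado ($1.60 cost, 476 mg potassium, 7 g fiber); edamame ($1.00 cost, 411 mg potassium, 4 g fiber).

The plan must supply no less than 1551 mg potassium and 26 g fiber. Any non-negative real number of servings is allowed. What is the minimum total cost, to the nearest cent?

$3.05

With two linear requirements the optimum uses one or two foods; enumerate the corners.
black beans only: max(1551/432, 26/9) = 3.59 servings → $3.05.
avocado only: max(1551/476, 26/7) = 3.714 servings → $5.94.
edamame only: max(1551/411, 26/4) = 6.5 servings → $6.50.
black beans + avocado with both tight: 1.206 servings and 2.164 servings → $4.49.
black beans + edamame with both tight: 2.274 servings and 1.384 servings → $3.32.
avocado + edamame: intersection lies outside the first quadrant.
Cheapest feasible corner: $3.05.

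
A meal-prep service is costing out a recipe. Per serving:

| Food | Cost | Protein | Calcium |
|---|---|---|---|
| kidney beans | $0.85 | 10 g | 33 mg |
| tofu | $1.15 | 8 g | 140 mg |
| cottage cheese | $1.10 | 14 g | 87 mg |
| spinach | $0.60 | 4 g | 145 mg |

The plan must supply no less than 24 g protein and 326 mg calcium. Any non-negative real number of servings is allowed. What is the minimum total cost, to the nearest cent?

$2.31

Minimising a linear cost over {protein ≥ 24, calcium ≥ 326, servings ≥ 0} — the optimum is at a vertex, using one or two foods.
kidney beans only: max(24/10, 326/33) = 9.879 servings → $8.40.
tofu only: max(24/8, 326/140) = 3 servings → $3.45.
cottage cheese only: max(24/14, 326/87) = 3.747 servings → $4.12.
spinach only: max(24/4, 326/145) = 6 servings → $3.60.
kidney beans + tofu with both tight: 0.662 servings and 2.173 servings → $3.06.
kidney beans + cottage cheese with both targets exact would need a negative amount; discard.
kidney beans + spinach with both tight: 1.651 servings and 1.873 servings → $2.53.
tofu + cottage cheese with both tight: 1.959 servings and 0.5949 servings → $2.91.
tofu + spinach with both targets exact would need a negative amount; discard.
cottage cheese + spinach with both tight: 1.294 servings and 1.472 servings → $2.31.
So the least-cost plan costs $2.31.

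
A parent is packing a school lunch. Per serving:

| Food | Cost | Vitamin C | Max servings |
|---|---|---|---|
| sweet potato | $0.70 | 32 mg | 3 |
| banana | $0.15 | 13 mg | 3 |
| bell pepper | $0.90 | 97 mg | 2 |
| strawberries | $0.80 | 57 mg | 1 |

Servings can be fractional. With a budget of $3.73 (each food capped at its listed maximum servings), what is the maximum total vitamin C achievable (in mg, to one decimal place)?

Vitamin C per dollar: bell pepper 107.8, banana 86.67, strawberries 71.25, sweet potato 45.71.
Take 2 servings of bell pepper: spends $1.80, +194.0 mg vitamin C (running total 194.0 mg).
Take 3 servings of banana: spends $0.45, +39.0 mg vitamin C (running total 233.0 mg).
Take 1 serving of strawberries: spends $0.80, +57.0 mg vitamin C (running total 290.0 mg).
Take 0.9714 servings of sweet potato: spends $0.68, +31.1 mg vitamin C (running total 321.1 mg).
Filling greedily by vitamin C-per-dollar is optimal for one linear limit, giving 321.1 mg.

321.1 mg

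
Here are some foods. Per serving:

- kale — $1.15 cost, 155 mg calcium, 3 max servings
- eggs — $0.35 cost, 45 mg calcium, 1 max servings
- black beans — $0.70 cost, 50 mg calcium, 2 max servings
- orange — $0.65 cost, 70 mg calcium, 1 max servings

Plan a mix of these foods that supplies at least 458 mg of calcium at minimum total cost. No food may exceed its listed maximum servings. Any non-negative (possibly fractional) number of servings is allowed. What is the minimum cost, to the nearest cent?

Cost per mg of calcium: kale $0.0074, eggs $0.0078, orange $0.0093, black beans $0.0140.
Take 2.955 servings of kale: +458.0 mg calcium for $3.40 (total $3.40, still need 0.0 mg).
Filling from the cheapest source first is optimal under one linear minimum: $3.40.

$3.40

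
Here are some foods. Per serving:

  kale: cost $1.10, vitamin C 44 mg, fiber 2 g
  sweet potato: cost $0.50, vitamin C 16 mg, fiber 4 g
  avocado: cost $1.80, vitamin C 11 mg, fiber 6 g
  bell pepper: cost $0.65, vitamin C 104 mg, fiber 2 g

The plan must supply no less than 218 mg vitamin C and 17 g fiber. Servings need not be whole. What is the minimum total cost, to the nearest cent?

A basic optimal solution has at most two foods positive. Try each food alone and each pair with both targets met exactly.
kale only: max(218/44, 17/2) = 8.5 servings → $9.35.
sweet potato only: max(218/16, 17/4) = 13.62 servings → $6.81.
avocado only: max(218/11, 17/6) = 19.82 servings → $35.67.
bell pepper only: max(218/104, 17/2) = 8.5 servings → $5.53.
kale + sweet potato with both tight: 4.167 servings and 2.167 servings → $5.67.
kale + avocado with both tight: 4.632 servings and 1.289 servings → $7.42.
kale + bell pepper: intersection lies outside the first quadrant.
sweet potato + avocado: the both-tight solution has a negative serving — not a feasible corner.
sweet potato + bell pepper with both tight: 3.469 servings and 1.562 servings → $2.75.
avocado + bell pepper with both tight: 2.213 servings and 1.862 servings → $5.19.
Cheapest feasible corner: $2.75.

$2.75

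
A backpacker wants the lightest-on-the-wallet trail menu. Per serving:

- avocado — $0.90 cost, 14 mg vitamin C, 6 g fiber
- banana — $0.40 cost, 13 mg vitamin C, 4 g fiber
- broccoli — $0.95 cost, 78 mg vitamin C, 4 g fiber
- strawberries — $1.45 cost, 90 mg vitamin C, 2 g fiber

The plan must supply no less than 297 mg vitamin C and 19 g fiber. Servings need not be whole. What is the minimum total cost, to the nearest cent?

At the optimum either one food covers both requirements or two foods hit both targets exactly; no other combination can be cheaper.
avocado only: max(297/14, 19/6) = 21.21 servings → $19.09.
banana only: max(297/13, 19/4) = 22.85 servings → $9.14.
broccoli only: max(297/78, 19/4) = 4.75 servings → $4.51.
strawberries only: max(297/90, 19/2) = 9.5 servings → $13.78.
avocado + banana with both targets exact would need a negative amount; discard.
avocado + broccoli with both tight: 0.7136 servings and 3.68 servings → $4.14.
avocado + strawberries with both tight: 2.18 servings and 2.961 servings → $6.26.
banana + broccoli with both tight: 1.131 servings and 3.619 servings → $3.89.
banana + strawberries with both tight: 3.341 servings and 2.817 servings → $5.42.
broccoli + strawberries: the both-tight solution has a negative serving — not a feasible corner.
Cheapest feasible corner: $3.89.

$3.89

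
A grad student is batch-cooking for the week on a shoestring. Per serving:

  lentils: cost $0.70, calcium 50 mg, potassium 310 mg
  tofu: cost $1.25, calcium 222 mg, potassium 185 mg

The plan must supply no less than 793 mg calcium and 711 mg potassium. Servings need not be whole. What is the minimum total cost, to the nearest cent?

The cheapest plan sits at a corner of the feasible region — with two constraints it uses at most two foods.
lentils only: max(793/50, 711/310) = 15.86 servings → $11.10.
tofu only: max(793/222, 711/185) = 3.843 servings → $4.80.
lentils + tofu with both tight: 0.187 servings and 3.53 servings → $4.54.
So the least-cost plan costs $4.54.

$4.54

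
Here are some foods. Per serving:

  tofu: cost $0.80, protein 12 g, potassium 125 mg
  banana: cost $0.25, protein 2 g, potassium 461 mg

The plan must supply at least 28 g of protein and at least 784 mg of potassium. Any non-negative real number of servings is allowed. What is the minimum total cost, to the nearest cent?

At the optimum either one food covers both requirements or two foods hit both targets exactly; no other combination can be cheaper.
tofu only: max(28/12, 784/125) = 6.272 servings → $5.02.
banana only: max(28/2, 784/461) = 14 servings → $3.50.
tofu + banana with both tight: 2.147 servings and 1.119 servings → $2.00.
So the least-cost plan costs $2.00.

$2.00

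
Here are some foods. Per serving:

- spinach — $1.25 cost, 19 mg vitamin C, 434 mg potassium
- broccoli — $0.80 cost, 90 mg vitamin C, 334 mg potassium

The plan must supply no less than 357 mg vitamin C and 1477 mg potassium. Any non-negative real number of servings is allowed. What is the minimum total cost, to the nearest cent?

An LP optimum is at a vertex; with two nutrient constraints at most two foods are used. Check each candidate.
spinach only: max(357/19, 1477/434) = 18.79 servings → $23.49.
broccoli only: max(357/90, 1477/334) = 4.422 servings → $3.54.
spinach + broccoli with both tight: 0.4185 servings and 3.878 servings → $3.63.
Cheapest feasible corner: $3.54.

$3.54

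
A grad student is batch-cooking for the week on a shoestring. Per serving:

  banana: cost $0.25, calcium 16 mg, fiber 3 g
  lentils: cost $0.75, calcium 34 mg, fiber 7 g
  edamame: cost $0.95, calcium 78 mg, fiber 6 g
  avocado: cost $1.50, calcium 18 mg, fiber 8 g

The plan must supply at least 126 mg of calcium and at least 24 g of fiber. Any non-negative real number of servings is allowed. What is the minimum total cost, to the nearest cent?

An LP optimum is at a vertex; with two nutrient constraints at most two foods are used. Check each candidate.
banana only: max(126/16, 24/3) = 8 servings → $2.00.
lentils only: max(126/34, 24/7) = 3.706 servings → $2.78.
edamame only: max(126/78, 24/6) = 4 servings → $3.80.
avocado only: max(126/18, 24/8) = 7 servings → $10.50.
banana + lentils with both tight: 6.6 servings and 0.6 servings → $2.10.
banana + edamame with both targets exact would need a negative amount; discard.
banana + avocado with both tight: 7.784 servings and 0.08108 servings → $2.07.
lentils + edamame with both tight: 3.263 servings and 0.193 servings → $2.63.
lentils + avocado with both targets exact would need a negative amount; discard.
edamame + avocado with both tight: 1.116 servings and 2.163 servings → $4.30.
The minimum over all feasible corners is $2.00.

$2.00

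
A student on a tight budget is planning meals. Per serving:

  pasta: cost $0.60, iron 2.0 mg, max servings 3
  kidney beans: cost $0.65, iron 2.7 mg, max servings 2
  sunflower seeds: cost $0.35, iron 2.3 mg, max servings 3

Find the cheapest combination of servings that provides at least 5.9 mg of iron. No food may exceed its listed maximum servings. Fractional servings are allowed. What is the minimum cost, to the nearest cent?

Cost per mg of iron: sunflower seeds $0.1522, kidney beans $0.2407, pasta $0.3000.
Take 2.565 servings of sunflower seeds: +5.9 mg iron for $0.90 (total $0.90, still need 0.0 mg).
Filling from the cheapest source first is optimal under one linear minimum: $0.90.

$0.90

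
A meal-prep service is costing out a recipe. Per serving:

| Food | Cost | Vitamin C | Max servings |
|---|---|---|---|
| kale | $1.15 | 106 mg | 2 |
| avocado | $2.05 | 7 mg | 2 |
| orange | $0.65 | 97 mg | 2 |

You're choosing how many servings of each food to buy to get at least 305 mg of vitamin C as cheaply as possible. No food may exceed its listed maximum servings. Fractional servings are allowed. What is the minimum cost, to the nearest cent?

$2.50

Cost per mg of vitamin C: orange $0.0067, kale $0.0108, avocado $0.2929.
Take 2 servings of orange: +194.0 mg vitamin C for $1.30 (total $1.30, still need 111.0 mg).
Take 1.047 servings of kale: +111.0 mg vitamin C for $1.20 (total $2.50, still need 0.0 mg).
Filling from the cheapest source first is optimal under one linear minimum: $2.50.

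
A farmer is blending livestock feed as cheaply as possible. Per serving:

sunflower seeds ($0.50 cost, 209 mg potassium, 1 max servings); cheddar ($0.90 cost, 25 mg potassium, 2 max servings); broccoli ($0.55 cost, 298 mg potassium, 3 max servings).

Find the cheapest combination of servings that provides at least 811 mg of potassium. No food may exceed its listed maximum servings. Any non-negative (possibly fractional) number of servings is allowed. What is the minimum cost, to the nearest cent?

$1.50

Cost per mg of potassium: broccoli $0.0018, sunflower seeds $0.0024, cheddar $0.0360.
Take 2.721 servings of broccoli: +811.0 mg potassium for $1.50 (total $1.50, still need 0.0 mg).
Filling from the cheapest source first is optimal under one linear minimum: $1.50.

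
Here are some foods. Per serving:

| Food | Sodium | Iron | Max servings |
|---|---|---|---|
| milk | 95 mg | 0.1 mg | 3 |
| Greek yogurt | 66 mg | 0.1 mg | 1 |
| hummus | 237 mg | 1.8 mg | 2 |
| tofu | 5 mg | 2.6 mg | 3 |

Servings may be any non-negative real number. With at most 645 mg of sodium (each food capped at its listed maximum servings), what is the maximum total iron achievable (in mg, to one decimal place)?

11.6 mg

Iron per mg sodium: tofu 0.52, hummus 0.007595, Greek yogurt 0.001515, milk 0.001053.
Take 3 servings of tofu: uses 15 mg sodium, +7.8 mg iron (running total 7.8 mg).
Take 2 servings of hummus: uses 474 mg sodium, +3.6 mg iron (running total 11.4 mg).
Take 1 serving of Greek yogurt: uses 66 mg sodium, +0.1 mg iron (running total 11.5 mg).
Take 0.9474 servings of milk: uses 90 mg sodium, +0.1 mg iron (running total 11.6 mg).
Greedy by best ratio exhausts the sodium allowance optimally: 11.6 mg.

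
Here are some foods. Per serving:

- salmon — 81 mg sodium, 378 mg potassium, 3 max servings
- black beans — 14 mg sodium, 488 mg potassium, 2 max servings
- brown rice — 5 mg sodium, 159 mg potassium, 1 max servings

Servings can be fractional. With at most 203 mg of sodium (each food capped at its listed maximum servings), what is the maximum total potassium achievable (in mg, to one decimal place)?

Potassium per mg sodium: black beans 34.86, brown rice 31.8, salmon 4.667.
Take 2 servings of black beans: uses 28 mg sodium, +976.0 mg potassium (running total 976.0 mg).
Take 1 serving of brown rice: uses 5 mg sodium, +159.0 mg potassium (running total 1135.0 mg).
Take 2.099 servings of salmon: uses 170 mg sodium, +793.3 mg potassium (running total 1928.3 mg).
Greedy by best ratio exhausts the sodium allowance optimally: 1928.3 mg.

1928.3 mg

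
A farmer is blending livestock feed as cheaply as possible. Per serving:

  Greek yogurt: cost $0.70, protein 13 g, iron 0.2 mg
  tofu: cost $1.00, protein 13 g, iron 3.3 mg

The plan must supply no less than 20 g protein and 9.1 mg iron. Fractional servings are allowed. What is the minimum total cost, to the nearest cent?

$2.76

Greek yogurt only: max(20/13, 9.1/0.2) = 45.5 servings → $31.85.
tofu only: max(20/13, 9.1/3.3) = 2.758 servings → $2.76.
Greek yogurt + tofu: intersection lies outside the first quadrant.
The minimum over all feasible corners is $2.76.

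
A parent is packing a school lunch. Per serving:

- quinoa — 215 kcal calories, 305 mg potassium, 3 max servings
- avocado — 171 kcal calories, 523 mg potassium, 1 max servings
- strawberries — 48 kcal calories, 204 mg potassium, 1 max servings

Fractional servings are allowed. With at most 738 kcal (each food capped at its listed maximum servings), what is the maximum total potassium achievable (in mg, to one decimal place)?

Potassium per kcal: strawberries 4.25, avocado 3.058, quinoa 1.419.
Take 1 serving of strawberries: uses 48 kcal, +204.0 mg potassium (running total 204.0 mg).
Take 1 serving of avocado: uses 171 kcal, +523.0 mg potassium (running total 727.0 mg).
Take 2.414 servings of quinoa: uses 519 kcal, +736.3 mg potassium (running total 1463.3 mg).
Filling greedily by potassium-per-kcal is optimal for one linear limit, giving 1463.3 mg.

1463.3 mg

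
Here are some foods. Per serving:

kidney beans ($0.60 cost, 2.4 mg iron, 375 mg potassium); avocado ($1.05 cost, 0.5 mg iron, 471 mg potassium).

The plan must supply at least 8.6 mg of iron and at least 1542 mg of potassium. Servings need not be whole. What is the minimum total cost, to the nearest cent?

Two binding constraints pin down two serving amounts, so the optimal mix uses at most two foods. The candidates are each food alone (scaled to the tighter of iron/potassium) and each pair with both constraints tight.
kidney beans only: max(8.6/2.4, 1542/375) = 4.112 servings → $2.47.
avocado only: max(8.6/0.5, 1542/471) = 17.2 servings → $18.06.
kidney beans + avocado with both tight: 3.478 servings and 0.5046 servings → $2.62.
So the least-cost plan costs $2.47.

$2.47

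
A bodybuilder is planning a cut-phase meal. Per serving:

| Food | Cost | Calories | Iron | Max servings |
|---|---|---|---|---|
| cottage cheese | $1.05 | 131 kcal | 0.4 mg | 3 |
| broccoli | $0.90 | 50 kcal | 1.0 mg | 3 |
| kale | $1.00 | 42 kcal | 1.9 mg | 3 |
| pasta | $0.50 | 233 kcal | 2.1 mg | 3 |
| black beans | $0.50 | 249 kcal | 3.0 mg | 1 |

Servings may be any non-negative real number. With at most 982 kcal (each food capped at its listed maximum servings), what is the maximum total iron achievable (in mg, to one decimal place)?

Iron per kcal: kale 0.04524, broccoli 0.02, black beans 0.01205, pasta 0.009013, cottage cheese 0.003053.
Take 3 servings of kale: uses 126 kcal, +5.7 mg iron (running total 5.7 mg).
Take 3 servings of broccoli: uses 150 kcal, +3.0 mg iron (running total 8.7 mg).
Take 1 serving of black beans: uses 249 kcal, +3.0 mg iron (running total 11.7 mg).
Take 1.961 servings of pasta: uses 457 kcal, +4.1 mg iron (running total 15.8 mg).
Greedy by best ratio exhausts the calories allowance optimally: 15.8 mg.

15.8 mg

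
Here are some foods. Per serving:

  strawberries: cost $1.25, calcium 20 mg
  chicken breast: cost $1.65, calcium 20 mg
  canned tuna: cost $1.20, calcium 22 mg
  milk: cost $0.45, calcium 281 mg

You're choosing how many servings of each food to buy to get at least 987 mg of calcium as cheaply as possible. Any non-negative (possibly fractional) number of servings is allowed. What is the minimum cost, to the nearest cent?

Cost per mg of calcium: milk $0.0016, canned tuna $0.0545, strawberries $0.0625, chicken breast $0.0825.
With no serving limits, use only milk: 987 mg / 281 mg = 3.512 servings × $0.45 = $1.58.

$1.58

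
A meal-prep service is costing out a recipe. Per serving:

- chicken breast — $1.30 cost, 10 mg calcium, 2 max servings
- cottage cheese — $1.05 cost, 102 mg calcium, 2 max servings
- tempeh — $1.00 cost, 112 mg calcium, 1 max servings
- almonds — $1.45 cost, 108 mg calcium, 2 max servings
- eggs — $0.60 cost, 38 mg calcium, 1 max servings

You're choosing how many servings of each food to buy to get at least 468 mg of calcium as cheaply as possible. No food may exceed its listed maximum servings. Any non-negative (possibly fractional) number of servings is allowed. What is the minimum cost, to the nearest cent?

$5.14

Cost per mg of calcium: tempeh $0.0089, cottage cheese $0.0103, almonds $0.0134, eggs $0.0158, chicken breast $0.1300.
Take 1 serving of tempeh: +112.0 mg calcium for $1.00 (total $1.00, still need 356.0 mg).
Take 2 servings of cottage cheese: +204.0 mg calcium for $2.10 (total $3.10, still need 152.0 mg).
Take 1.407 servings of almonds: +152.0 mg calcium for $2.04 (total $5.14, still need 0.0 mg).
Greedy by cheapest-per-mg is optimal for a single linear constraint, so the minimum cost is $5.14.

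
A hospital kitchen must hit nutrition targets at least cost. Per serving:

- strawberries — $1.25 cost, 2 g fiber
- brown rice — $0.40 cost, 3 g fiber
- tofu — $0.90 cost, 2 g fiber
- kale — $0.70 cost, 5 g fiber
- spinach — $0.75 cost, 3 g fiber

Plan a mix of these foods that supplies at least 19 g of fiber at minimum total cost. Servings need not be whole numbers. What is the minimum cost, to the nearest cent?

Cost per g of fiber: brown rice $0.1333, kale $0.1400, spinach $0.2500, tofu $0.4500, strawberries $0.6250.
With no serving limits, use only brown rice: 19 g / 3 g = 6.333 servings × $0.40 = $2.53.

$2.53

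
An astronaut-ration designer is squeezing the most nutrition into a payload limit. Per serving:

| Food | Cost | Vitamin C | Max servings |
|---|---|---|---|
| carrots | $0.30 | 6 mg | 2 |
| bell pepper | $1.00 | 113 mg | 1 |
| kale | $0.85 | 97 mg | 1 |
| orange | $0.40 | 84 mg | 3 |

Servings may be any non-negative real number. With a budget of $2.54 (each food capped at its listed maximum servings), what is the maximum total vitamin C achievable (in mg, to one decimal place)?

404.4 mg

Vitamin C per dollar: orange 210, kale 114.1, bell pepper 113, carrots 20.
Take 3 servings of orange: spends $1.20, +252.0 mg vitamin C (running total 252.0 mg).
Take 1 serving of kale: spends $0.85, +97.0 mg vitamin C (running total 349.0 mg).
Take 0.49 servings of bell pepper: spends $0.49, +55.4 mg vitamin C (running total 404.4 mg).
Filling greedily by vitamin C-per-dollar is optimal for one linear limit, giving 404.4 mg.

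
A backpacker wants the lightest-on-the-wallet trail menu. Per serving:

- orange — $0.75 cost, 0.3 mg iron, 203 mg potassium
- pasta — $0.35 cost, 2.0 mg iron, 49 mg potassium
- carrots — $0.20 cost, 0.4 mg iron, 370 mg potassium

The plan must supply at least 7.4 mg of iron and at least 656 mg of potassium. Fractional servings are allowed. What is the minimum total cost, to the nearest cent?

$1.47

The cheapest plan sits at a corner of the feasible region — with two constraints it uses at most two foods.
orange only: max(7.4/0.3, 656/203) = 24.67 servings → $18.50.
pasta only: max(7.4/2.0, 656/49) = 13.39 servings → $4.69.
carrots only: max(7.4/0.4, 656/370) = 18.5 servings → $3.70.
orange + pasta with both tight: 2.426 servings and 3.336 servings → $2.99.
orange + carrots: the both-tight solution has a negative serving — not a feasible corner.
pasta + carrots with both tight: 3.436 servings and 1.318 servings → $1.47.
So the least-cost plan costs $1.47.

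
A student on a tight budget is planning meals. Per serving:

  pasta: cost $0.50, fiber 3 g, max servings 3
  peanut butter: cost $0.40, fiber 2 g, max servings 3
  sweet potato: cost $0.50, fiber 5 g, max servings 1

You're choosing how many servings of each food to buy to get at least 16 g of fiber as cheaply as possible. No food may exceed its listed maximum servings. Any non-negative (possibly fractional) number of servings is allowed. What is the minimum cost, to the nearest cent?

Cost per g of fiber: sweet potato $0.1000, pasta $0.1667, peanut butter $0.2000.
Take 1 serving of sweet potato: +5.0 g fiber for $0.50 (total $0.50, still need 11.0 g).
Take 3 servings of pasta: +9.0 g fiber for $1.50 (total $2.00, still need 2.0 g).
Take 1 serving of peanut butter: +2.0 g fiber for $0.40 (total $2.40, still need 0.0 g).
Filling from the cheapest source first is optimal under one linear minimum: $2.40.

$2.40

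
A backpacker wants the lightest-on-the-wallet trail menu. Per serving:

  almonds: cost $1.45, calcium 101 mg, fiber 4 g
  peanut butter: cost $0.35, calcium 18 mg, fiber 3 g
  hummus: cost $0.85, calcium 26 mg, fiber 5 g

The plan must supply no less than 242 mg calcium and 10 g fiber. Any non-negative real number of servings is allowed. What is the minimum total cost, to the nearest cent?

An LP optimum is at a vertex; with two nutrient constraints at most two foods are used. Check each candidate.
almonds only: max(242/101, 10/4) = 2.5 servings → $3.62.
peanut butter only: max(242/18, 10/3) = 13.44 servings → $4.71.
hummus only: max(242/26, 10/5) = 9.308 servings → $7.91.
almonds + peanut butter with both tight: 2.364 servings and 0.1818 servings → $3.49.
almonds + hummus with both tight: 2.369 servings and 0.1047 servings → $3.52.
peanut butter + hummus with both targets exact would need a negative amount; discard.
The minimum over all feasible corners is $3.49.

$3.49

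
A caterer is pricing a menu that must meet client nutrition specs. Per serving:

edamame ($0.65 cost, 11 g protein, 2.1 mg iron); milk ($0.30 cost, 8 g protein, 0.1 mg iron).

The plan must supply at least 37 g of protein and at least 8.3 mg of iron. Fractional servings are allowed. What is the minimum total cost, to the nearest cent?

The cheapest plan sits at a corner of the feasible region — with two constraints it uses at most two foods.
edamame only: max(37/11, 8.3/2.1) = 3.952 servings → $2.57.
milk only: max(37/8, 8.3/0.1) = 83 servings → $24.90.
edamame + milk: intersection lies outside the first quadrant.
Cheapest feasible corner: $2.57.

$2.57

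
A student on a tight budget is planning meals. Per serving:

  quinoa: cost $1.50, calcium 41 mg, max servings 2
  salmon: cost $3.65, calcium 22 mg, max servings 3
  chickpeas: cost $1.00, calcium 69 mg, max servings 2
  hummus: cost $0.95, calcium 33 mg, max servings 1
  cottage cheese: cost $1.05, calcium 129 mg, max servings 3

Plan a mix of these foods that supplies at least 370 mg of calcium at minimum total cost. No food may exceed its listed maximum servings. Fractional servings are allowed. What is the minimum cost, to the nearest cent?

$3.01

Cost per mg of calcium: cottage cheese $0.0081, chickpeas $0.0145, hummus $0.0288, quinoa $0.0366, salmon $0.1659.
Take 2.868 servings of cottage cheese: +370.0 mg calcium for $3.01 (total $3.01, still need 0.0 mg).
Filling from the cheapest source first is optimal under one linear minimum: $3.01.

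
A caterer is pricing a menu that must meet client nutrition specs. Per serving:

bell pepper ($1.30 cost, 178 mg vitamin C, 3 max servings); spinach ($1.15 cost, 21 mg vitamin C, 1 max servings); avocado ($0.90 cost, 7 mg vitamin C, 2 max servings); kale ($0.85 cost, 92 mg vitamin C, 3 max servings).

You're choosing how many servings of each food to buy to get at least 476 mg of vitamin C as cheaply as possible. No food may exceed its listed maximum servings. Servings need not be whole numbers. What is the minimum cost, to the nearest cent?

Cost per mg of vitamin C: bell pepper $0.0073, kale $0.0092, spinach $0.0548, avocado $0.1286.
Take 2.674 servings of bell pepper: +476.0 mg vitamin C for $3.48 (total $3.48, still need 0.0 mg).
Filling from the cheapest source first is optimal under one linear minimum: $3.48.

$3.48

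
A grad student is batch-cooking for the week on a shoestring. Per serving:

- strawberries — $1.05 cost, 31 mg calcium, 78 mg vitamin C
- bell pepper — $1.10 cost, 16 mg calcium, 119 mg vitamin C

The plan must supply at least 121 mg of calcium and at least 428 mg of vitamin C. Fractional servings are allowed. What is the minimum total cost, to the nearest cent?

Minimising a linear cost over {calcium ≥ 121, vitamin C ≥ 428, servings ≥ 0} — the optimum is at a vertex, using one or two foods.
strawberries only: max(121/31, 428/78) = 5.487 servings → $5.76.
bell pepper only: max(121/16, 428/119) = 7.562 servings → $8.32.
strawberries + bell pepper with both tight: 3.093 servings and 1.569 servings → $4.97.
So the least-cost plan costs $4.97.

$4.97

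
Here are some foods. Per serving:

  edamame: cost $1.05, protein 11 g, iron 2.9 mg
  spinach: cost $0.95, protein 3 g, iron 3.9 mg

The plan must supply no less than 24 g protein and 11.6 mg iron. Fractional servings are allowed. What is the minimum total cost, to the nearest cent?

This is a tiny linear program; its minimum lies at a vertex of the feasible set. List the vertices and price them.
edamame only: max(24/11, 11.6/2.9) = 4 servings → $4.20.
spinach only: max(24/3, 11.6/3.9) = 8 servings → $7.60.
edamame + spinach with both tight: 1.719 servings and 1.696 servings → $3.42.
So the least-cost plan costs $3.42.

$3.42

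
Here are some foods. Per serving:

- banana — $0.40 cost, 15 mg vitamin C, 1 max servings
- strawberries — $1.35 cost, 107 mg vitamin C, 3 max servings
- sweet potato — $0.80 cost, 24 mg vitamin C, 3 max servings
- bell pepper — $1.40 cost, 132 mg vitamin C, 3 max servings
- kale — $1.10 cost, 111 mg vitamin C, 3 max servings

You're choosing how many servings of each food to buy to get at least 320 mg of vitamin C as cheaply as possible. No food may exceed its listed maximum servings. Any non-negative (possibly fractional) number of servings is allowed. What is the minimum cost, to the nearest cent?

Cost per mg of vitamin C: kale $0.0099, bell pepper $0.0106, strawberries $0.0126, banana $0.0267, sweet potato $0.0333.
Take 2.883 servings of kale: +320.0 mg vitamin C for $3.17 (total $3.17, still need 0.0 mg).
Greedy by cheapest-per-mg is optimal for a single linear constraint, so the minimum cost is $3.17.

$3.17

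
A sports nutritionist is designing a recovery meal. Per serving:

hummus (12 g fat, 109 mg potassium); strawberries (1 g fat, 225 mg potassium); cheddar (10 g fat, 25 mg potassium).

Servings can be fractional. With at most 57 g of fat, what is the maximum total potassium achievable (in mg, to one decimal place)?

12825.0 mg

Potassium per g fat: strawberries 225, hummus 9.083, cheddar 2.5.
With no serving limits, spend the whole fat allowance on strawberries: 57 g / 1 g × 225 mg = 12825.0 mg.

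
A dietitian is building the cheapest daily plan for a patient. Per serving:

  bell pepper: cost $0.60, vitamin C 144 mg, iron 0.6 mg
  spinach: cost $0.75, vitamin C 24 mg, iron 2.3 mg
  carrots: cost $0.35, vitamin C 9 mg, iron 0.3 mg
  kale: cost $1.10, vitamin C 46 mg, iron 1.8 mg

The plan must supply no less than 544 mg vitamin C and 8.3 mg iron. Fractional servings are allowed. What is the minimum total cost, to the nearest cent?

Two binding constraints pin down two serving amounts, so the optimal mix uses at most two foods. The candidates are each food alone (scaled to the tighter of vitamin C/iron) and each pair with both constraints tight.
bell pepper only: max(544/144, 8.3/0.6) = 13.83 servings → $8.30.
spinach only: max(544/24, 8.3/2.3) = 22.67 servings → $17.00.
carrots only: max(544/9, 8.3/0.3) = 60.44 servings → $21.16.
kale only: max(544/46, 8.3/1.8) = 11.83 servings → $13.01.
bell pepper + spinach with both tight: 3.321 servings and 2.742 servings → $4.05.
bell pepper + carrots with both tight: 2.341 servings and 22.98 servings → $9.45.
bell pepper + kale with both tight: 2.579 servings and 3.751 servings → $5.67.
spinach + carrots: the both-tight solution has a negative serving — not a feasible corner.
spinach + kale: intersection lies outside the first quadrant.
carrots + kale: the both-tight solution has a negative serving — not a feasible corner.
So the least-cost plan costs $4.05.

$4.05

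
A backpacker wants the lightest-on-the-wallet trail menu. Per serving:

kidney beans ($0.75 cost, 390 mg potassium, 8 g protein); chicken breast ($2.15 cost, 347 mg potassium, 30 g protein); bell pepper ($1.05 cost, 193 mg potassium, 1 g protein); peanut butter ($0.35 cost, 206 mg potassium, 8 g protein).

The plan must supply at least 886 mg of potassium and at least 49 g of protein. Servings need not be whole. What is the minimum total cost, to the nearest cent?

With two linear requirements the optimum uses one or two foods; enumerate the corners.
kidney beans only: max(886/390, 49/8) = 6.125 servings → $4.59.
chicken breast only: max(886/347, 49/30) = 2.553 servings → $5.49.
bell pepper only: max(886/193, 49/1) = 49 servings → $51.45.
peanut butter only: max(886/206, 49/8) = 6.125 servings → $2.14.
kidney beans + chicken breast with both tight: 1.073 servings and 1.347 servings → $3.70.
kidney beans + bell pepper with both targets exact would need a negative amount; discard.
kidney beans + peanut butter: intersection lies outside the first quadrant.
chicken breast + bell pepper with both tight: 1.575 servings and 1.76 servings → $5.23.
chicken breast + peanut butter with both tight: 0.8831 servings and 2.813 servings → $2.88.
bell pepper + peanut butter: intersection lies outside the first quadrant.
Cheapest feasible corner: $2.14.

$2.14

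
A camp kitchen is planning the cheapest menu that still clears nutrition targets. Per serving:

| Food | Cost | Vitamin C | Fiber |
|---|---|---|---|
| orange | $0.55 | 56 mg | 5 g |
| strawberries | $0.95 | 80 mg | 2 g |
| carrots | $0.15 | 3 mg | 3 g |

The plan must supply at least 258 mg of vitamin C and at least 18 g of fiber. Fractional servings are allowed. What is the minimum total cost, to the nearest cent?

At the optimum either one food covers both requirements or two foods hit both targets exactly; no other combination can be cheaper.
orange only: max(258/56, 18/5) = 4.607 servings → $2.53.
strawberries only: max(258/80, 18/2) = 9 servings → $8.55.
carrots only: max(258/3, 18/3) = 86 servings → $12.90.
orange + strawberries with both tight: 3.208 servings and 0.9792 servings → $2.69.
orange + carrots: the both-tight solution has a negative serving — not a feasible corner.
strawberries + carrots with both tight: 3.077 servings and 3.949 servings → $3.52.
So the least-cost plan costs $2.53.

$2.53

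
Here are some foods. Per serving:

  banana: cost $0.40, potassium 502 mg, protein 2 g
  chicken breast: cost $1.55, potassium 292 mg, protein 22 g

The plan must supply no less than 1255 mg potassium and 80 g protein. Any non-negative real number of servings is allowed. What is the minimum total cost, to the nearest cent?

With two linear requirements the optimum uses one or two foods; enumerate the corners.
banana only: max(1255/502, 80/2) = 40 servings → $16.00.
chicken breast only: max(1255/292, 80/22) = 4.298 servings → $6.66.
banana + chicken breast with both tight: 0.4063 servings and 3.599 servings → $5.74.
The minimum over all feasible corners is $5.74.

$5.74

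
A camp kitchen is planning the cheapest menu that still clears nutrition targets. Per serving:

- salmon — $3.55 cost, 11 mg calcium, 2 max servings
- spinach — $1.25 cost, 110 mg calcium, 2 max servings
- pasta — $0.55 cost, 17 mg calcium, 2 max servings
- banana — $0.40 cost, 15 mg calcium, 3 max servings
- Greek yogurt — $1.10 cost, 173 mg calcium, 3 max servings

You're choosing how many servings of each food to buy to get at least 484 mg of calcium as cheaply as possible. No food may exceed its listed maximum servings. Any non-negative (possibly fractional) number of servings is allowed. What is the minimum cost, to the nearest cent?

Cost per mg of calcium: Greek yogurt $0.0064, spinach $0.0114, banana $0.0267, pasta $0.0324, salmon $0.3227.
Take 2.798 servings of Greek yogurt: +484.0 mg calcium for $3.08 (total $3.08, still need 0.0 mg).
Greedy by cheapest-per-mg is optimal for a single linear constraint, so the minimum cost is $3.08.

$3.08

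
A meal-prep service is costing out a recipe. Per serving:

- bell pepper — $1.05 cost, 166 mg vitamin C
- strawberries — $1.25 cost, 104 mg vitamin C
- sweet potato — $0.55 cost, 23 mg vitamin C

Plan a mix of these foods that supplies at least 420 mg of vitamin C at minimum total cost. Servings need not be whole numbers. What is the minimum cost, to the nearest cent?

Cost per mg of vitamin C: bell pepper $0.0063, strawberries $0.0120, sweet potato $0.0239.
With no serving limits, use only bell pepper: 420 mg / 166 mg = 2.53 servings × $1.05 = $2.66.

$2.66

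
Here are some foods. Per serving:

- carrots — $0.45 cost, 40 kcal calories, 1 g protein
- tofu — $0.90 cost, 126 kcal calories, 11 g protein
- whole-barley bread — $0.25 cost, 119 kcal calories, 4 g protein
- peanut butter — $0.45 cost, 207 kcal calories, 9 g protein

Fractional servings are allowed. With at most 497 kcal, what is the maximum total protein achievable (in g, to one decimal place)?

Protein per kcal: tofu 0.0873, peanut butter 0.04348, whole-barley bread 0.03361, carrots 0.025.
With no serving limits, spend the whole calories allowance on tofu: 497 kcal / 126 kcal × 11 g = 43.4 g.

43.4 g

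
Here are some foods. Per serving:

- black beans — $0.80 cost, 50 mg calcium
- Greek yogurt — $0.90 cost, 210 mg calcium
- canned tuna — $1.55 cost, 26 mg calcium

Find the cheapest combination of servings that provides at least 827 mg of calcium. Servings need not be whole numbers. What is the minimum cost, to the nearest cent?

Cost per mg of calcium: Greek yogurt $0.0043, black beans $0.0160, canned tuna $0.0596.
With no serving limits, use only Greek yogurt: 827 mg / 210 mg = 3.938 servings × $0.90 = $3.54.

$3.54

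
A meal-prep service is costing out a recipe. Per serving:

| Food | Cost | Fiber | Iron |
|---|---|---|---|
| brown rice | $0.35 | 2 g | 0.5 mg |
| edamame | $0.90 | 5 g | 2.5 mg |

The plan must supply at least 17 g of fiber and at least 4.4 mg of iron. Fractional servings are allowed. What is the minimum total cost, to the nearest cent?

An LP optimum is at a vertex; with two nutrient constraints at most two foods are used. Check each candidate.
brown rice only: max(17/2, 4.4/0.5) = 8.8 servings → $3.08.
edamame only: max(17/5, 4.4/2.5) = 3.4 servings → $3.06.
brown rice + edamame with both tight: 8.2 servings and 0.12 servings → $2.98.
The minimum over all feasible corners is $2.98.

$2.98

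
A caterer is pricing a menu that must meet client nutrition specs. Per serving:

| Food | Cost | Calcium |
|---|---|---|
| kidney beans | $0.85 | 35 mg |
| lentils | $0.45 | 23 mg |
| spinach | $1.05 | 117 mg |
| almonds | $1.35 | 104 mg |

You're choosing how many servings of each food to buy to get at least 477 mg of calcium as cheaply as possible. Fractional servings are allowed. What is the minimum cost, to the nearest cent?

$4.28

Cost per mg of calcium: spinach $0.0090, almonds $0.0130, lentils $0.0196, kidney beans $0.0243.
With no serving limits, use only spinach: 477 mg / 117 mg = 4.077 servings × $1.05 = $4.28.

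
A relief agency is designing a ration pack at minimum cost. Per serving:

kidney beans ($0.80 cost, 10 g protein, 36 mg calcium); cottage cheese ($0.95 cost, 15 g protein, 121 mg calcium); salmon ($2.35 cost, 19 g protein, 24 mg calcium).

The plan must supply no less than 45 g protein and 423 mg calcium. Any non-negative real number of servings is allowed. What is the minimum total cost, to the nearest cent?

$3.32

Minimising a linear cost over {protein ≥ 45, calcium ≥ 423, servings ≥ 0} — the optimum is at a vertex, using one or two foods.
kidney beans only: max(45/10, 423/36) = 11.75 servings → $9.40.
cottage cheese only: max(45/15, 423/121) = 3.496 servings → $3.32.
salmon only: max(45/19, 423/24) = 17.62 servings → $41.42.
kidney beans + cottage cheese: the both-tight solution has a negative serving — not a feasible corner.
kidney beans + salmon: the both-tight solution has a negative serving — not a feasible corner.
cottage cheese + salmon: the both-tight solution has a negative serving — not a feasible corner.
The minimum over all feasible corners is $3.32.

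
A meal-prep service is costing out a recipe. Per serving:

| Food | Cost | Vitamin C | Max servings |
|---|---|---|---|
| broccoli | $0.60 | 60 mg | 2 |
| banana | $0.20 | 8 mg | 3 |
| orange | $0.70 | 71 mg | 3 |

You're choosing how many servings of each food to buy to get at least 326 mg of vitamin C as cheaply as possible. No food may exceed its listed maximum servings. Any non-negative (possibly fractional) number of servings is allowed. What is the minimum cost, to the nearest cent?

Cost per mg of vitamin C: orange $0.0099, broccoli $0.0100, banana $0.0250.
Take 3 servings of orange: +213.0 mg vitamin C for $2.10 (total $2.10, still need 113.0 mg).
Take 1.883 servings of broccoli: +113.0 mg vitamin C for $1.13 (total $3.23, still need 0.0 mg).
Greedy by cheapest-per-mg is optimal for a single linear constraint, so the minimum cost is $3.23.

$3.23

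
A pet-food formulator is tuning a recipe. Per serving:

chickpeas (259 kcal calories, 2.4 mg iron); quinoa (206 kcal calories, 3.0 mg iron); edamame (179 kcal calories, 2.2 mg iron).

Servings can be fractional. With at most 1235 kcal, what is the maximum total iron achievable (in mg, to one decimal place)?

Iron per kcal: quinoa 0.01456, edamame 0.01229, chickpeas 0.009266.
With no serving limits, spend the whole calories allowance on quinoa: 1235 kcal / 206 kcal × 3.0 mg = 18.0 mg.

18.0 mg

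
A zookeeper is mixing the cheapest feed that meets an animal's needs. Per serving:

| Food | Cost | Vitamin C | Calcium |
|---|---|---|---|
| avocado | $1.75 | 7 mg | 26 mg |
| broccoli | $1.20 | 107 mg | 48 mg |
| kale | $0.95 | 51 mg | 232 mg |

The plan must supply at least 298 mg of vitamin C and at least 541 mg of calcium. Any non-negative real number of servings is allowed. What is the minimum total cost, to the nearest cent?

The cheapest plan sits at a corner of the feasible region — with two constraints it uses at most two foods.
avocado only: max(298/7, 541/26) = 42.57 servings → $74.50.
broccoli only: max(298/107, 541/48) = 11.27 servings → $13.53.
kale only: max(298/51, 541/232) = 5.843 servings → $5.55.
avocado + broccoli with both tight: 17.82 servings and 1.619 servings → $33.12.
avocado + kale: the both-tight solution has a negative serving — not a feasible corner.
broccoli + kale with both tight: 1.857 servings and 1.948 servings → $4.08.
So the least-cost plan costs $4.08.

$4.08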